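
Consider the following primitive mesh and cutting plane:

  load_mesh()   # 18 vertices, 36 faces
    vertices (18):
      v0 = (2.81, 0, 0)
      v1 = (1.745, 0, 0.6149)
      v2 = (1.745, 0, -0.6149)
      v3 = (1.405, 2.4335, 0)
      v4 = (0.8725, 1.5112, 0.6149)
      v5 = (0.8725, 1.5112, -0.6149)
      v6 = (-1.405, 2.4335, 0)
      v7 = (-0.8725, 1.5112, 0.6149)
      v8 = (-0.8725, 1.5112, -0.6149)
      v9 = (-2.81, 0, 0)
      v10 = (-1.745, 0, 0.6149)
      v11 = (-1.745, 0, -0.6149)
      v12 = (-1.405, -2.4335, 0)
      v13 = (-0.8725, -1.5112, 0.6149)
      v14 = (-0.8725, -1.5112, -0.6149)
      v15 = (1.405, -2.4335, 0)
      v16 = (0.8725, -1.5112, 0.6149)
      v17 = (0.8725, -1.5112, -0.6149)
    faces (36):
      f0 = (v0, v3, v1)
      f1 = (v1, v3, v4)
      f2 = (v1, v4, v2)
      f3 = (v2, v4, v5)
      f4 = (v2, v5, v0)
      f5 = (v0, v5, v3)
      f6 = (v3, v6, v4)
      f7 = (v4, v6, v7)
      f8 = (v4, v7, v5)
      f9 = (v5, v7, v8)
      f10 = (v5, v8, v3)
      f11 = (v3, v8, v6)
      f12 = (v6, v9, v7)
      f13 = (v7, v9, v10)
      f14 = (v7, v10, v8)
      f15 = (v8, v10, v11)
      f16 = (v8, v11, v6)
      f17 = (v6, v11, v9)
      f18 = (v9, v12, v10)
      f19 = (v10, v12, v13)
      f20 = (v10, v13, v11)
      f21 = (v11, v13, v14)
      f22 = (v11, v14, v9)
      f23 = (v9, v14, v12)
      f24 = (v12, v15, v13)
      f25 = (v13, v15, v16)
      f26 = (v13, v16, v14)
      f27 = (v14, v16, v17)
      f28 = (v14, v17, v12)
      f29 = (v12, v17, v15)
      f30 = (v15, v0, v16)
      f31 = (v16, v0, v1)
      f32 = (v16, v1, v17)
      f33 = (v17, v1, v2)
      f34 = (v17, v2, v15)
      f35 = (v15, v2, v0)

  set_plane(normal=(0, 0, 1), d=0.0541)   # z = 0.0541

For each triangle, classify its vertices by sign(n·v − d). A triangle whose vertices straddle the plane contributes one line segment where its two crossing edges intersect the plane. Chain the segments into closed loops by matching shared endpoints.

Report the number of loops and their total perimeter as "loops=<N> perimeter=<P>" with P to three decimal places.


loops=2 perimeter=26.768

Straddling triangles (24 of 36):
  (v0,v3,v1) [--+] → (1.43491, 2.2194, 0.0541)–(2.7163, 0, 0.0541)  len=2.5627
  (v1,v3,v4) [+-+] → (1.43491, 2.2194, 0.0541)–(1.35815, 2.35235, 0.0541)  len=0.1535
  (v1,v4,v2) [++-] → (1.27037, 0.822079, 0.0541)–(1.745, 0, 0.0541)  len=0.9493
  (v2,v4,v5) [-+-] → (1.27037, 0.822079, 0.0541)–(0.8725, 1.5112, 0.0541)  len=0.7957
  (v3,v6,v4) [--+] → (-1.20462, 2.35235, 0.0541)–(1.35815, 2.35235, 0.0541)  len=2.5628
  (v4,v6,v7) [+-+] → (-1.20462, 2.35235, 0.0541)–(-1.35815, 2.35235, 0.0541)  len=0.1535
  (v4,v7,v5) [++-] → (-0.0767641, 1.5112, 0.0541)–(0.8725, 1.5112, 0.0541)  len=0.9493
  (v5,v7,v8) [-+-] → (-0.0767641, 1.5112, 0.0541)–(-0.8725, 1.5112, 0.0541)  len=0.7957
  (v6,v9,v7) [--+] → (-2.63954, 0.132958, 0.0541)–(-1.35815, 2.35235, 0.0541)  len=2.5627
  (v7,v9,v10) [+-+] → (-2.63954, 0.132958, 0.0541)–(-2.7163, 0, 0.0541)  len=0.1535
  (v7,v10,v8) [++-] → (-1.34713, 0.689121, 0.0541)–(-0.8725, 1.5112, 0.0541)  len=0.9493
  (v8,v10,v11) [-+-] → (-1.34713, 0.689121, 0.0541)–(-1.745, 0, 0.0541)  len=0.7957
  (v9,v12,v10) [--+] → (-1.43491, -2.2194, 0.0541)–(-2.7163, 0, 0.0541)  len=2.5627
  (v10,v12,v13) [+-+] → (-1.43491, -2.2194, 0.0541)–(-1.35815, -2.35235, 0.0541)  len=0.1535
  (v10,v13,v11) [++-] → (-1.27037, -0.822079, 0.0541)–(-1.745, 0, 0.0541)  len=0.9493
  (v11,v13,v14) [-+-] → (-1.27037, -0.822079, 0.0541)–(-0.8725, -1.5112, 0.0541)  len=0.7957
  (v12,v15,v13) [--+] → (1.20462, -2.35235, 0.0541)–(-1.35815, -2.35235, 0.0541)  len=2.5628
  (v13,v15,v16) [+-+] → (1.20462, -2.35235, 0.0541)–(1.35815, -2.35235, 0.0541)  len=0.1535
  (v13,v16,v14) [++-] → (0.0767641, -1.5112, 0.0541)–(-0.8725, -1.5112, 0.0541)  len=0.9493
  (v14,v16,v17) [-+-] → (0.0767641, -1.5112, 0.0541)–(0.8725, -1.5112, 0.0541)  len=0.7957
  (v15,v0,v16) [--+] → (2.63954, -0.132958, 0.0541)–(1.35815, -2.35235, 0.0541)  len=2.5627
  (v16,v0,v1) [+-+] → (2.63954, -0.132958, 0.0541)–(2.7163, 0, 0.0541)  len=0.1535
  (v16,v1,v17) [++-] → (1.34713, -0.689121, 0.0541)–(0.8725, -1.5112, 0.0541)  len=0.9493
  (v17,v1,v2) [-+-] → (1.34713, -0.689121, 0.0541)–(1.745, 0, 0.0541)  len=0.7957

Chained into 2 loop(s):
  loop 1: 12 segments, perimeter = 16.2977
  loop 2: 12 segments, perimeter = 10.4700
Total perimeter = 26.768


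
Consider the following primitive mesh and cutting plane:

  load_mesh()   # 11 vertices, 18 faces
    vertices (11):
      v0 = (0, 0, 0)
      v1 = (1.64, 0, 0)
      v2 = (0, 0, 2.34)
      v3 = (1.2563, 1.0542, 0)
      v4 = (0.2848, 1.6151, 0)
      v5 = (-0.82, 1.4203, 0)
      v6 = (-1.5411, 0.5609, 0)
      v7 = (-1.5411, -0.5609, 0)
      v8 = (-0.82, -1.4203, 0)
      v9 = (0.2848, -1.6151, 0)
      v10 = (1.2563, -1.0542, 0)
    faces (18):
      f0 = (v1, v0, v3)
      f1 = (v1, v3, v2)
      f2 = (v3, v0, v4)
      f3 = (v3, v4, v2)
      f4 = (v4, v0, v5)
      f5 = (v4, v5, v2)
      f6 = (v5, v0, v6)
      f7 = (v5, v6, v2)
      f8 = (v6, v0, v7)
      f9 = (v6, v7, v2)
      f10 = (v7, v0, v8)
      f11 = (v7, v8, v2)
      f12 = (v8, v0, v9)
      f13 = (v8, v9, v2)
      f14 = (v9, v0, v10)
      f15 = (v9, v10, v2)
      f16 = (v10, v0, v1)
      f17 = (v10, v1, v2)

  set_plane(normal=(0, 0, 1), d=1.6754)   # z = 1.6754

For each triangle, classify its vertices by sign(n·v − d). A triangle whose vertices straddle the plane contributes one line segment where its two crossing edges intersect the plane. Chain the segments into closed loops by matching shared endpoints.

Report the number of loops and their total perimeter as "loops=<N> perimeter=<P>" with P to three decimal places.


Straddling triangles (9 of 18):
  (v1,v3,v2) [--+] → (0.356811, 0.299411, 1.6754)–(0.465788, 0, 1.6754)  len=0.3186
  (v3,v4,v2) [--+] → (0.0808881, 0.458716, 1.6754)–(0.356811, 0.299411, 1.6754)  len=0.3186
  (v4,v5,v2) [--+] → (-0.232894, 0.403389, 1.6754)–(0.0808881, 0.458716, 1.6754)  len=0.3186
  (v5,v6,v2) [--+] → (-0.437699, 0.159305, 1.6754)–(-0.232894, 0.403389, 1.6754)  len=0.3186
  (v6,v7,v2) [--+] → (-0.437699, -0.159305, 1.6754)–(-0.437699, 0.159305, 1.6754)  len=0.3186
  (v7,v8,v2) [--+] → (-0.232894, -0.403389, 1.6754)–(-0.437699, -0.159305, 1.6754)  len=0.3186
  (v8,v9,v2) [--+] → (0.0808881, -0.458716, 1.6754)–(-0.232894, -0.403389, 1.6754)  len=0.3186
  (v9,v10,v2) [--+] → (0.356811, -0.299411, 1.6754)–(0.0808881, -0.458716, 1.6754)  len=0.3186
  (v10,v1,v2) [--+] → (0.465788, 0, 1.6754)–(0.356811, -0.299411, 1.6754)  len=0.3186

Chained into 1 loop(s):
  loop 1: 9 segments, perimeter = 2.8676
Total perimeter = 2.868

loops=1 perimeter=2.868


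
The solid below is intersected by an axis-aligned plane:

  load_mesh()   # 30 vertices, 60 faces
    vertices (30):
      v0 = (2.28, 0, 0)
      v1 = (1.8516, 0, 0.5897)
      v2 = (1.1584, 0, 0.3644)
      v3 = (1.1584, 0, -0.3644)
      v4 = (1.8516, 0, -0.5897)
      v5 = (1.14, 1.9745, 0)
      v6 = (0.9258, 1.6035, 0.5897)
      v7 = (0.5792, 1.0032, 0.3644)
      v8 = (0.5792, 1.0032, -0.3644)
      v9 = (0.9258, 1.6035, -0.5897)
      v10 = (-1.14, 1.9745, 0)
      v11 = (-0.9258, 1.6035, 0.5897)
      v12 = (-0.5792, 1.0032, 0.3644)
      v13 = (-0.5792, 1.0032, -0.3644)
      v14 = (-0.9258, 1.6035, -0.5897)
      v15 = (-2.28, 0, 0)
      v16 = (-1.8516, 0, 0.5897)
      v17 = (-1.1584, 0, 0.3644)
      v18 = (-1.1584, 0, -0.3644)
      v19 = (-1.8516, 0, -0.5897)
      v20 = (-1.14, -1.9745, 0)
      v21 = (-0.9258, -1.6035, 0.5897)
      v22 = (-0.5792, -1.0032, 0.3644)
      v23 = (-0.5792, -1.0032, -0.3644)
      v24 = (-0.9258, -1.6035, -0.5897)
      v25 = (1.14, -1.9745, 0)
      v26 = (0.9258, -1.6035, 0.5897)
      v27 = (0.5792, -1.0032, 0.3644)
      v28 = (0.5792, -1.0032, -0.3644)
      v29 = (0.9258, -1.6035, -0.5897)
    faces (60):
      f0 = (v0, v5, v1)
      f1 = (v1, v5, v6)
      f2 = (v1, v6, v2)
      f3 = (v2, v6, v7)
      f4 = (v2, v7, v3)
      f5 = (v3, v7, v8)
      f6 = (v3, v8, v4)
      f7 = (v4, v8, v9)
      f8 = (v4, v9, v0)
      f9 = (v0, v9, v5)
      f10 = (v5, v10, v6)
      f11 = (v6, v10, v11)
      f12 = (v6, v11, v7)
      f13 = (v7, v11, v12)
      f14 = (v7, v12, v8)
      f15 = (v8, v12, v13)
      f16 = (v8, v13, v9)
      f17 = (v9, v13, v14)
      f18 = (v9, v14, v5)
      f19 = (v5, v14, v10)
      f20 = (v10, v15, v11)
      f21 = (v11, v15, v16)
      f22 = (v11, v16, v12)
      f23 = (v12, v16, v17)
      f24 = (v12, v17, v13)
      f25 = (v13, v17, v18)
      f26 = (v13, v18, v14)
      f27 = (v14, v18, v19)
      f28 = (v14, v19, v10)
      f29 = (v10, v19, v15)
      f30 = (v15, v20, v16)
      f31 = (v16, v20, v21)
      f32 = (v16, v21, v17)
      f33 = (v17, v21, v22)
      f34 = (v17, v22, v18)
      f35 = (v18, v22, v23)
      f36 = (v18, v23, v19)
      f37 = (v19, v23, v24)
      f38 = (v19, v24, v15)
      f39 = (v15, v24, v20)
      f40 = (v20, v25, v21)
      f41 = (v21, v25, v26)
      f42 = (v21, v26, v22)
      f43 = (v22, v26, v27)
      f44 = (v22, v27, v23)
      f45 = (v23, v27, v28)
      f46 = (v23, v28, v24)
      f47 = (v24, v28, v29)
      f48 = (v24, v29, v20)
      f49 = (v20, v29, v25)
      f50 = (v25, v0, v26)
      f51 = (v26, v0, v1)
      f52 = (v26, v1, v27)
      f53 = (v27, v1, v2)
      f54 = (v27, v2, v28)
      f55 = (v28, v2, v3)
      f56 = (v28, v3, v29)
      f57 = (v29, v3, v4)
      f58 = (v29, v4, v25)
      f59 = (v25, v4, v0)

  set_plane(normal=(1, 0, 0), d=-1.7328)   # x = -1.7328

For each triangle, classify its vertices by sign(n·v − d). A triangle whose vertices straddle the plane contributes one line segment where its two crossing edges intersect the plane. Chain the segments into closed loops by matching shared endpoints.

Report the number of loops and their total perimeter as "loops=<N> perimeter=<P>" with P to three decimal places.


loops=1 perimeter=4.629

Straddling triangles (14 of 60):
  (v10,v15,v11) [+-+] → (-1.7328, 0.94776, 0)–(-1.7328, 0.647936, 0.238284)  len=0.3830
  (v11,v15,v16) [+--] → (-1.7328, 0.647936, 0.238284)–(-1.7328, 0.205763, 0.5897)  len=0.5648
  (v11,v16,v12) [+-+] → (-1.7328, 0.205763, 0.5897)–(-1.7328, 0.0936656, 0.568664)  len=0.1141
  (v12,v16,v17) [+-+] → (-1.7328, 0.0936656, 0.568664)–(-1.7328, 0, 0.551088)  len=0.0953
  (v14,v18,v19) [++-] → (-1.7328, 0, -0.551088)–(-1.7328, 0.205763, -0.5897)  len=0.2094
  (v14,v19,v10) [+-+] → (-1.7328, 0.205763, -0.5897)–(-1.7328, 0.329638, -0.491251)  len=0.1582
  (v10,v19,v15) [+--] → (-1.7328, 0.329638, -0.491251)–(-1.7328, 0.94776, 0)  len=0.7896
  (v15,v20,v16) [-+-] → (-1.7328, -0.94776, 0)–(-1.7328, -0.329638, 0.491251)  len=0.7896
  (v16,v20,v21) [-++] → (-1.7328, -0.329638, 0.491251)–(-1.7328, -0.205763, 0.5897)  len=0.1582
  (v16,v21,v17) [-++] → (-1.7328, -0.205763, 0.5897)–(-1.7328, 0, 0.551088)  len=0.2094
  (v18,v23,v19) [++-] → (-1.7328, -0.0936656, -0.568664)–(-1.7328, 0, -0.551088)  len=0.0953
  (v19,v23,v24) [-++] → (-1.7328, -0.0936656, -0.568664)–(-1.7328, -0.205763, -0.5897)  len=0.1141
  (v19,v24,v15) [-+-] → (-1.7328, -0.205763, -0.5897)–(-1.7328, -0.647936, -0.238284)  len=0.5648
  (v15,v24,v20) [-++] → (-1.7328, -0.647936, -0.238284)–(-1.7328, -0.94776, 0)  len=0.3830

Chained into 1 loop(s):
  loop 1: 14 segments, perimeter = 4.6286
Total perimeter = 4.629


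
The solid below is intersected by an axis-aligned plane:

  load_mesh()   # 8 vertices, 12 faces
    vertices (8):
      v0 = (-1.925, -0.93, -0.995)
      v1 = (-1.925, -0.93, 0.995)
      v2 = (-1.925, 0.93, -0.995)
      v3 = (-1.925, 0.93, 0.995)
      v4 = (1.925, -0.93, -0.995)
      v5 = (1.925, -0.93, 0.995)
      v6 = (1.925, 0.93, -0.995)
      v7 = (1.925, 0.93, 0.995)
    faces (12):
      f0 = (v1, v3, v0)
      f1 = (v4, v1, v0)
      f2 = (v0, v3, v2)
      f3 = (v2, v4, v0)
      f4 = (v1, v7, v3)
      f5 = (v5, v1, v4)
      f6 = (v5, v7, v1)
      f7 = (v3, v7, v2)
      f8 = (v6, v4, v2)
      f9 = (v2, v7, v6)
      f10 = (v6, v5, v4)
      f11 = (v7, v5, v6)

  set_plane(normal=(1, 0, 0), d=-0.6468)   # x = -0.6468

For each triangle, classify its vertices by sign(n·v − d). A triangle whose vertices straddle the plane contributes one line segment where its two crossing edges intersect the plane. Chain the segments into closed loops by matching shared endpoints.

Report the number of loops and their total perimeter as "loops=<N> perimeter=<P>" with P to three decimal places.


loops=1 perimeter=7.700

Straddling triangles (8 of 12):
  (v4,v1,v0) [+--] → (-0.6468, -0.93, 0.33432)–(-0.6468, -0.93, -0.995)  len=1.3293
  (v2,v4,v0) [-+-] → (-0.6468, 0.31248, -0.995)–(-0.6468, -0.93, -0.995)  len=1.2425
  (v1,v7,v3) [-+-] → (-0.6468, -0.31248, 0.995)–(-0.6468, 0.93, 0.995)  len=1.2425
  (v5,v1,v4) [+-+] → (-0.6468, -0.93, 0.995)–(-0.6468, -0.93, 0.33432)  len=0.6607
  (v5,v7,v1) [++-] → (-0.6468, -0.31248, 0.995)–(-0.6468, -0.93, 0.995)  len=0.6175
  (v3,v7,v2) [-+-] → (-0.6468, 0.93, 0.995)–(-0.6468, 0.93, -0.33432)  len=1.3293
  (v6,v4,v2) [++-] → (-0.6468, 0.31248, -0.995)–(-0.6468, 0.93, -0.995)  len=0.6175
  (v2,v7,v6) [-++] → (-0.6468, 0.93, -0.33432)–(-0.6468, 0.93, -0.995)  len=0.6607

Chained into 1 loop(s):
  loop 1: 8 segments, perimeter = 7.7000
Total perimeter = 7.700


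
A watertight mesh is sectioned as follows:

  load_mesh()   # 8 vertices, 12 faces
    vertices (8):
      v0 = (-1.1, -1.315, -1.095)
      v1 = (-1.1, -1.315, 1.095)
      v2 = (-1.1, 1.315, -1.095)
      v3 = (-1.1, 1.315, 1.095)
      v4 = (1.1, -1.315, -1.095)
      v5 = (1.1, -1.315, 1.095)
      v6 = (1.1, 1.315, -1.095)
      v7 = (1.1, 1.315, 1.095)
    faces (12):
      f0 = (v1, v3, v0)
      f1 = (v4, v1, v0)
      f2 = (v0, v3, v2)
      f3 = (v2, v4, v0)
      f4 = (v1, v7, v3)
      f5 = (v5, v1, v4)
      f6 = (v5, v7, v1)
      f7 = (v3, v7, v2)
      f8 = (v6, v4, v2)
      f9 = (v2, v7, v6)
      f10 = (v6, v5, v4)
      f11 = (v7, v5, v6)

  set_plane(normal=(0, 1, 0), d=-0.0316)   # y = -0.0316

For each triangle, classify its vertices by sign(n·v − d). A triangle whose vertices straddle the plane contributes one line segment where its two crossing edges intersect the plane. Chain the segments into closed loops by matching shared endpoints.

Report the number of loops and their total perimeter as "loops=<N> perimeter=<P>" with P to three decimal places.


loops=1 perimeter=8.780

Straddling triangles (8 of 12):
  (v1,v3,v0) [-+-] → (-1.1, -0.0316, 1.095)–(-1.1, -0.0316, -0.0263133)  len=1.1213
  (v0,v3,v2) [-++] → (-1.1, -0.0316, -0.0263133)–(-1.1, -0.0316, -1.095)  len=1.0687
  (v2,v4,v0) [+--] → (0.0264335, -0.0316, -1.095)–(-1.1, -0.0316, -1.095)  len=1.1264
  (v1,v7,v3) [-++] → (-0.0264335, -0.0316, 1.095)–(-1.1, -0.0316, 1.095)  len=1.0736
  (v5,v7,v1) [-+-] → (1.1, -0.0316, 1.095)–(-0.0264335, -0.0316, 1.095)  len=1.1264
  (v6,v4,v2) [+-+] → (1.1, -0.0316, -1.095)–(0.0264335, -0.0316, -1.095)  len=1.0736
  (v6,v5,v4) [+--] → (1.1, -0.0316, 0.0263133)–(1.1, -0.0316, -1.095)  len=1.1213
  (v7,v5,v6) [+-+] → (1.1, -0.0316, 1.095)–(1.1, -0.0316, 0.0263133)  len=1.0687

Chained into 1 loop(s):
  loop 1: 8 segments, perimeter = 8.7800
Total perimeter = 8.780


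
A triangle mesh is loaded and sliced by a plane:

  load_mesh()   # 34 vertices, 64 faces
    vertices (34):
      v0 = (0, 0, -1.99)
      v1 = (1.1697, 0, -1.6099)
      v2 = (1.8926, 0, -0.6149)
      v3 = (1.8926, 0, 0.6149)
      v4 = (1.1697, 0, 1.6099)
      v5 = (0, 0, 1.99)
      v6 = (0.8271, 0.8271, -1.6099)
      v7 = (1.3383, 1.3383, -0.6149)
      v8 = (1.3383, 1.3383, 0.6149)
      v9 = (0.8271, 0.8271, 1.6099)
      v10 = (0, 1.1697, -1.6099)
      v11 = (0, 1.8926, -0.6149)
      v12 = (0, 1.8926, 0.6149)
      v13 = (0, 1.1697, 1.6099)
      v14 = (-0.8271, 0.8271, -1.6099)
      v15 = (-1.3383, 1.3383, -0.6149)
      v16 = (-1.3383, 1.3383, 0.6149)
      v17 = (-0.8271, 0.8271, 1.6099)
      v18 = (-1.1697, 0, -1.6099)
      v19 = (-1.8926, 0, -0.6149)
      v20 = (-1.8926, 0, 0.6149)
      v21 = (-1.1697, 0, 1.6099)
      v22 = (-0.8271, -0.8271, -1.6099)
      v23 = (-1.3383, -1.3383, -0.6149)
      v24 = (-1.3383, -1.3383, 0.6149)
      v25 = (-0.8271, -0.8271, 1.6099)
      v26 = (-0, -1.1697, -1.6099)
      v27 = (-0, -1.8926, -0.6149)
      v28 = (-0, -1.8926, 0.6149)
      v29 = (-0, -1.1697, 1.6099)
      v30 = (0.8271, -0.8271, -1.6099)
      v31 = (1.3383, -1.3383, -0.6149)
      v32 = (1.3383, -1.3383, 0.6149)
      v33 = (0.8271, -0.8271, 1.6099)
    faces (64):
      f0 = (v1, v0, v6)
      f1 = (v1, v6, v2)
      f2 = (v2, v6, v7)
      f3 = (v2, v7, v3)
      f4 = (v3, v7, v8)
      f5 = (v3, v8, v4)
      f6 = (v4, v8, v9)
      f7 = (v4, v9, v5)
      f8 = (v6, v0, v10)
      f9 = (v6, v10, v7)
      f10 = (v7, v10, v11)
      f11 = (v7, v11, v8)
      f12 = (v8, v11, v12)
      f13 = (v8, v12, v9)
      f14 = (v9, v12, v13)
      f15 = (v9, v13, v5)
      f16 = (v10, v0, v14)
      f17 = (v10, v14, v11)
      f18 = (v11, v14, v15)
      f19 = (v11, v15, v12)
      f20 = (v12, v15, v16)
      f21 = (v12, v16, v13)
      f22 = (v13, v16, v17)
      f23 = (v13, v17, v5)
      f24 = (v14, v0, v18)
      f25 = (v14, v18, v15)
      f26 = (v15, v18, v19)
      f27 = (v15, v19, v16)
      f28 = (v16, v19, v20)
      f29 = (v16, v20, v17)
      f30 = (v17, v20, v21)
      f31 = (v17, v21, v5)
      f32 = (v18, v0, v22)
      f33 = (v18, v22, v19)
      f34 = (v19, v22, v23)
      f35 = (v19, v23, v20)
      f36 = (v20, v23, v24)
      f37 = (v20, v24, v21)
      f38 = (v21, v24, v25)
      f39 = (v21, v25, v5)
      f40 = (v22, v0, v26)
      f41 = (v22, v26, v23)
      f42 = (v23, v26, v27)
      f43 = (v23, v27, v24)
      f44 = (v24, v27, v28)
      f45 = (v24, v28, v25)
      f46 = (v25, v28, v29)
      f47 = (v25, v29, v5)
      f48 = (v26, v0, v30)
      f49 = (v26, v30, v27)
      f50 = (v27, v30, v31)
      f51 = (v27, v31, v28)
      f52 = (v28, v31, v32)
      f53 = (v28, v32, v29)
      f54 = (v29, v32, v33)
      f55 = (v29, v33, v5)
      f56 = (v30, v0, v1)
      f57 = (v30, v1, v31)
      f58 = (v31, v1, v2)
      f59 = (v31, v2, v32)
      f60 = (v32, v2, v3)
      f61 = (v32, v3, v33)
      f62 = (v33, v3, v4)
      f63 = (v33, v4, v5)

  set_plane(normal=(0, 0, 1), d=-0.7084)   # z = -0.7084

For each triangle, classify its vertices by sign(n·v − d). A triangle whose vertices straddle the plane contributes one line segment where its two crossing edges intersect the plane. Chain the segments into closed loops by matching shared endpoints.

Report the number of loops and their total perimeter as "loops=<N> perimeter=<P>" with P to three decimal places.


Straddling triangles (16 of 64):
  (v1,v6,v2) [--+] → (1.79248, 0.0777225, -0.7084)–(1.82467, 0, -0.7084)  len=0.0841
  (v2,v6,v7) [+-+] → (1.79248, 0.0777225, -0.7084)–(1.29026, 1.29026, -0.7084)  len=1.3124
  (v6,v10,v7) [--+] → (1.21254, 1.32246, -0.7084)–(1.29026, 1.29026, -0.7084)  len=0.0841
  (v7,v10,v11) [+-+] → (1.21254, 1.32246, -0.7084)–(0, 1.82467, -0.7084)  len=1.3124
  (v10,v14,v11) [--+] → (-0.0777225, 1.79248, -0.7084)–(0, 1.82467, -0.7084)  len=0.0841
  (v11,v14,v15) [+-+] → (-0.0777225, 1.79248, -0.7084)–(-1.29026, 1.29026, -0.7084)  len=1.3124
  (v14,v18,v15) [--+] → (-1.32246, 1.21254, -0.7084)–(-1.29026, 1.29026, -0.7084)  len=0.0841
  (v15,v18,v19) [+-+] → (-1.32246, 1.21254, -0.7084)–(-1.82467, 0, -0.7084)  len=1.3124
  (v18,v22,v19) [--+] → (-1.79248, -0.0777225, -0.7084)–(-1.82467, 0, -0.7084)  len=0.0841
  (v19,v22,v23) [+-+] → (-1.79248, -0.0777225, -0.7084)–(-1.29026, -1.29026, -0.7084)  len=1.3124
  (v22,v26,v23) [--+] → (-1.21254, -1.32246, -0.7084)–(-1.29026, -1.29026, -0.7084)  len=0.0841
  (v23,v26,v27) [+-+] → (-1.21254, -1.32246, -0.7084)–(0, -1.82467, -0.7084)  len=1.3124
  (v26,v30,v27) [--+] → (0.0777225, -1.79248, -0.7084)–(0, -1.82467, -0.7084)  len=0.0841
  (v27,v30,v31) [+-+] → (0.0777225, -1.79248, -0.7084)–(1.29026, -1.29026, -0.7084)  len=1.3124
  (v30,v1,v31) [--+] → (1.32246, -1.21254, -0.7084)–(1.29026, -1.29026, -0.7084)  len=0.0841
  (v31,v1,v2) [+-+] → (1.32246, -1.21254, -0.7084)–(1.82467, 0, -0.7084)  len=1.3124

Chained into 1 loop(s):
  loop 1: 16 segments, perimeter = 11.1724
Total perimeter = 11.172

loops=1 perimeter=11.172


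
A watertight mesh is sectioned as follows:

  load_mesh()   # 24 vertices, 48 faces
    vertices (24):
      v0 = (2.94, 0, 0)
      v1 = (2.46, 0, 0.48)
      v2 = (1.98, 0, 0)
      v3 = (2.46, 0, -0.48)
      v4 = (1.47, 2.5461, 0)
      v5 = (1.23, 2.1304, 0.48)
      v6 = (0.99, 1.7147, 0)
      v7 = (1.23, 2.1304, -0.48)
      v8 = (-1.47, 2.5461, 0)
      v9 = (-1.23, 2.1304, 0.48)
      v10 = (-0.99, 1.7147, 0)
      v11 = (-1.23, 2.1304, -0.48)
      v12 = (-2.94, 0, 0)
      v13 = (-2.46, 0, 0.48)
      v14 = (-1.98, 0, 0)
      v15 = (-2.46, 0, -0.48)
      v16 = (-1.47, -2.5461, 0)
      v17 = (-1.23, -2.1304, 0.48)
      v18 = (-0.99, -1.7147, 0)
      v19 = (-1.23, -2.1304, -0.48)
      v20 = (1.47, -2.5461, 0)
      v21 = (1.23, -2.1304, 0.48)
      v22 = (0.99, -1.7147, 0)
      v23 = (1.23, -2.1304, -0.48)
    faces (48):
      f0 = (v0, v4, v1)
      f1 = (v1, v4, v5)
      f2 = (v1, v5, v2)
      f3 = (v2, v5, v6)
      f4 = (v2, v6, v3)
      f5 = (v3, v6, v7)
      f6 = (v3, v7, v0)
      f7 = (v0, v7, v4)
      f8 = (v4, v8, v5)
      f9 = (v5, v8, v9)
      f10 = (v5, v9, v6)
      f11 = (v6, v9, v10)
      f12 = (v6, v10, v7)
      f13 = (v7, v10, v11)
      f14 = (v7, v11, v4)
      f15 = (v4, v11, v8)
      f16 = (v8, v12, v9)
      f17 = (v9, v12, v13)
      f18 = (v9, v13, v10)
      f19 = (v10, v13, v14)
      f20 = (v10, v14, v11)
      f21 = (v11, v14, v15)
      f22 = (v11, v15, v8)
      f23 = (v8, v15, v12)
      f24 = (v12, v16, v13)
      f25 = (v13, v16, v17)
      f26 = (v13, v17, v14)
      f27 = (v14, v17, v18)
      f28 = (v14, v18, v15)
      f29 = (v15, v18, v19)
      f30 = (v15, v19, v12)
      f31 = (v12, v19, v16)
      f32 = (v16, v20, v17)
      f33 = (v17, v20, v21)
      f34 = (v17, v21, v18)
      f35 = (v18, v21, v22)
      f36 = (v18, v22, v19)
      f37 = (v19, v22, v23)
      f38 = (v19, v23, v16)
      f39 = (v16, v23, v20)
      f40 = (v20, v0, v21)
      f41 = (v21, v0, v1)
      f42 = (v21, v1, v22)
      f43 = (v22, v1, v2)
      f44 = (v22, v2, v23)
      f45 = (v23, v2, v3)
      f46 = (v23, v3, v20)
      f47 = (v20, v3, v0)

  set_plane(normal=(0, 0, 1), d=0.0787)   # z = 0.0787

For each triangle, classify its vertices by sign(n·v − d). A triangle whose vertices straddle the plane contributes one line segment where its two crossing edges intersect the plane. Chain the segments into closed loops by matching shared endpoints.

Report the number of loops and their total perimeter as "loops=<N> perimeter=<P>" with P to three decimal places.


loops=2 perimeter=29.520

Straddling triangles (24 of 48):
  (v0,v4,v1) [--+] → (1.63232, 2.12865, 0.0787)–(2.8613, 0, 0.0787)  len=2.4580
  (v1,v4,v5) [+-+] → (1.63232, 2.12865, 0.0787)–(1.43065, 2.47794, 0.0787)  len=0.4033
  (v1,v5,v2) [++-] → (1.85703, 0.349297, 0.0787)–(2.0587, 0, 0.0787)  len=0.4033
  (v2,v5,v6) [-+-] → (1.85703, 0.349297, 0.0787)–(1.02935, 1.78286, 0.0787)  len=1.6553
  (v4,v8,v5) [--+] → (-1.02731, 2.47794, 0.0787)–(1.43065, 2.47794, 0.0787)  len=2.4580
  (v5,v8,v9) [+-+] → (-1.02731, 2.47794, 0.0787)–(-1.43065, 2.47794, 0.0787)  len=0.4033
  (v5,v9,v6) [++-] → (0.626012, 1.78286, 0.0787)–(1.02935, 1.78286, 0.0787)  len=0.4033
  (v6,v9,v10) [-+-] → (0.626013, 1.78286, 0.0787)–(-1.02935, 1.78286, 0.0787)  len=1.6554
  (v8,v12,v9) [--+] → (-2.65963, 0.349297, 0.0787)–(-1.43065, 2.47794, 0.0787)  len=2.4580
  (v9,v12,v13) [+-+] → (-2.65963, 0.349297, 0.0787)–(-2.8613, 0, 0.0787)  len=0.4033
  (v9,v13,v10) [++-] → (-1.23102, 1.43356, 0.0787)–(-1.02935, 1.78286, 0.0787)  len=0.4033
  (v10,v13,v14) [-+-] → (-1.23102, 1.43356, 0.0787)–(-2.0587, 0, 0.0787)  len=1.6553
  (v12,v16,v13) [--+] → (-1.63232, -2.12865, 0.0787)–(-2.8613, 0, 0.0787)  len=2.4580
  (v13,v16,v17) [+-+] → (-1.63232, -2.12865, 0.0787)–(-1.43065, -2.47794, 0.0787)  len=0.4033
  (v13,v17,v14) [++-] → (-1.85703, -0.349297, 0.0787)–(-2.0587, 0, 0.0787)  len=0.4033
  (v14,v17,v18) [-+-] → (-1.85703, -0.349297, 0.0787)–(-1.02935, -1.78286, 0.0787)  len=1.6553
  (v16,v20,v17) [--+] → (1.02731, -2.47794, 0.0787)–(-1.43065, -2.47794, 0.0787)  len=2.4580
  (v17,v20,v21) [+-+] → (1.02731, -2.47794, 0.0787)–(1.43065, -2.47794, 0.0787)  len=0.4033
  (v17,v21,v18) [++-] → (-0.626012, -1.78286, 0.0787)–(-1.02935, -1.78286, 0.0787)  len=0.4033
  (v18,v21,v22) [-+-] → (-0.626013, -1.78286, 0.0787)–(1.02935, -1.78286, 0.0787)  len=1.6554
  (v20,v0,v21) [--+] → (2.65963, -0.349297, 0.0787)–(1.43065, -2.47794, 0.0787)  len=2.4580
  (v21,v0,v1) [+-+] → (2.65963, -0.349297, 0.0787)–(2.8613, 0, 0.0787)  len=0.4033
  (v21,v1,v22) [++-] → (1.23102, -1.43356, 0.0787)–(1.02935, -1.78286, 0.0787)  len=0.4033
  (v22,v1,v2) [-+-] → (1.23102, -1.43356, 0.0787)–(2.0587, 0, 0.0787)  len=1.6553

Chained into 2 loop(s):
  loop 1: 12 segments, perimeter = 17.1677
  loop 2: 12 segments, perimeter = 12.3521
Total perimeter = 29.520


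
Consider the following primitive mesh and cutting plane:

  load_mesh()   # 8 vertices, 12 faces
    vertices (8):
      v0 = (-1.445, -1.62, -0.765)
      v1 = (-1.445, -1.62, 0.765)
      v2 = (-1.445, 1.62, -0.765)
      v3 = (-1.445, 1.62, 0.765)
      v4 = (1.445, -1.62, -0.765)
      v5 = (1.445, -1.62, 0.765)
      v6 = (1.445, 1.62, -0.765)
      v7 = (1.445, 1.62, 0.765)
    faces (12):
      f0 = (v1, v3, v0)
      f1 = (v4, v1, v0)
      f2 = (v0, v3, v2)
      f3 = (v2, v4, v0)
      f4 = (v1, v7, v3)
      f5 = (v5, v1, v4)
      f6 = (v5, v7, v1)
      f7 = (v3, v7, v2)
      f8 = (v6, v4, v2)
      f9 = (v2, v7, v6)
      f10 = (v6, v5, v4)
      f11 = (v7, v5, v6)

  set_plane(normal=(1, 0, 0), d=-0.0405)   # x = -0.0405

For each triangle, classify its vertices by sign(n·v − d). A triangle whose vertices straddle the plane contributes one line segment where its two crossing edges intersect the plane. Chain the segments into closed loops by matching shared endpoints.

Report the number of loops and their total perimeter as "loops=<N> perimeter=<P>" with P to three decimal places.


Straddling triangles (8 of 12):
  (v4,v1,v0) [+--] → (-0.0405, -1.62, 0.0214412)–(-0.0405, -1.62, -0.765)  len=0.7864
  (v2,v4,v0) [-+-] → (-0.0405, 0.0454048, -0.765)–(-0.0405, -1.62, -0.765)  len=1.6654
  (v1,v7,v3) [-+-] → (-0.0405, -0.0454048, 0.765)–(-0.0405, 1.62, 0.765)  len=1.6654
  (v5,v1,v4) [+-+] → (-0.0405, -1.62, 0.765)–(-0.0405, -1.62, 0.0214412)  len=0.7436
  (v5,v7,v1) [++-] → (-0.0405, -0.0454048, 0.765)–(-0.0405, -1.62, 0.765)  len=1.5746
  (v3,v7,v2) [-+-] → (-0.0405, 1.62, 0.765)–(-0.0405, 1.62, -0.0214412)  len=0.7864
  (v6,v4,v2) [++-] → (-0.0405, 0.0454048, -0.765)–(-0.0405, 1.62, -0.765)  len=1.5746
  (v2,v7,v6) [-++] → (-0.0405, 1.62, -0.0214412)–(-0.0405, 1.62, -0.765)  len=0.7436

Chained into 1 loop(s):
  loop 1: 8 segments, perimeter = 9.5400
Total perimeter = 9.540

loops=1 perimeter=9.540


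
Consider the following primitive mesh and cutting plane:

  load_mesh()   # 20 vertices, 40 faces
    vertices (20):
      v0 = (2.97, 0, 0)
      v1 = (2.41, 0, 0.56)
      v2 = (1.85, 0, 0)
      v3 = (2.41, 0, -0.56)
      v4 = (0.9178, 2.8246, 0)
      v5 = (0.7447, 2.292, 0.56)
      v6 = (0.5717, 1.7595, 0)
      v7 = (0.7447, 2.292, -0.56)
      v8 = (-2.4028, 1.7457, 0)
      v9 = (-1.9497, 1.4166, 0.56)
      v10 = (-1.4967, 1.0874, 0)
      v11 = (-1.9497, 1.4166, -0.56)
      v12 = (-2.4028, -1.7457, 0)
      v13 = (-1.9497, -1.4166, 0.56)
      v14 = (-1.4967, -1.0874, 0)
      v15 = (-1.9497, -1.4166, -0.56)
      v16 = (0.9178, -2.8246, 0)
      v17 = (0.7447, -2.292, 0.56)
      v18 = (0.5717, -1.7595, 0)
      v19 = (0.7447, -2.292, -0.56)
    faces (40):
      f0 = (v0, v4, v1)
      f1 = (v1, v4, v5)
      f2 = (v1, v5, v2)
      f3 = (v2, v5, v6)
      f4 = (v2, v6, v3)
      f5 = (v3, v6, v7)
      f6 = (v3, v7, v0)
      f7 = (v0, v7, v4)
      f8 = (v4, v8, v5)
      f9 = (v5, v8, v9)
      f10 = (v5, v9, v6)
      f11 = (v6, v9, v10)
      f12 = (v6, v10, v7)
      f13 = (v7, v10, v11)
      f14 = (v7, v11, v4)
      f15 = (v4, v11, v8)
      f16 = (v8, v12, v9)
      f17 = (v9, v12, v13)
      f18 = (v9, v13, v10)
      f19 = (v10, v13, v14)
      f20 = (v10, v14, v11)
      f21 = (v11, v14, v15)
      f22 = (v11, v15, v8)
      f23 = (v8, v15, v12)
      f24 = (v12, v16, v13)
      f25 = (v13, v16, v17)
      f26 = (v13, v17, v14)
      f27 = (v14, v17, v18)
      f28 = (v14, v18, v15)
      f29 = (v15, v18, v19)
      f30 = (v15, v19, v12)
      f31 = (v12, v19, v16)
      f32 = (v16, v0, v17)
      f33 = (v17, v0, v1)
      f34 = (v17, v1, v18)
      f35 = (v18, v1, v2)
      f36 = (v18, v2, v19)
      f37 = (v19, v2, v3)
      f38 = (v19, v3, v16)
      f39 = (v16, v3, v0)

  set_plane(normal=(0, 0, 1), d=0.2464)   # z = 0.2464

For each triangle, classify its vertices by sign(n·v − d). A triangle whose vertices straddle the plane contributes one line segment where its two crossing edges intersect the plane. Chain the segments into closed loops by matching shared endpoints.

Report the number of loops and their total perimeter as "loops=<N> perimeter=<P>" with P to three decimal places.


Straddling triangles (20 of 40):
  (v0,v4,v1) [--+] → (1.57437, 1.58178, 0.2464)–(2.7236, 0, 0.2464)  len=1.9552
  (v1,v4,v5) [+-+] → (1.57437, 1.58178, 0.2464)–(0.841636, 2.59026, 0.2464)  len=1.2466
  (v1,v5,v2) [++-] → (1.36367, 1.00848, 0.2464)–(2.0964, 0, 0.2464)  len=1.2466
  (v2,v5,v6) [-+-] → (1.36367, 1.00848, 0.2464)–(0.64782, 1.9938, 0.2464)  len=1.2179
  (v4,v8,v5) [--+] → (-1.0179, 1.98607, 0.2464)–(0.841636, 2.59026, 0.2464)  len=1.9552
  (v5,v8,v9) [+-+] → (-1.0179, 1.98607, 0.2464)–(-2.20344, 1.6009, 0.2464)  len=1.2465
  (v5,v9,v6) [++-] → (-0.537716, 1.60862, 0.2464)–(0.64782, 1.9938, 0.2464)  len=1.2465
  (v6,v9,v10) [-+-] → (-0.537716, 1.60862, 0.2464)–(-1.69602, 1.23225, 0.2464)  len=1.2179
  (v8,v12,v9) [--+] → (-2.20344, -0.354288, 0.2464)–(-2.20344, 1.6009, 0.2464)  len=1.9552
  (v9,v12,v13) [+-+] → (-2.20344, -0.354288, 0.2464)–(-2.20344, -1.6009, 0.2464)  len=1.2466
  (v9,v13,v10) [++-] → (-1.69602, -0.01436, 0.2464)–(-1.69602, 1.23225, 0.2464)  len=1.2466
  (v10,v13,v14) [-+-] → (-1.69602, -0.01436, 0.2464)–(-1.69602, -1.23225, 0.2464)  len=1.2179
  (v12,v16,v13) [--+] → (-0.3439, -2.20508, 0.2464)–(-2.20344, -1.6009, 0.2464)  len=1.9552
  (v13,v16,v17) [+-+] → (-0.3439, -2.20508, 0.2464)–(0.841636, -2.59026, 0.2464)  len=1.2465
  (v13,v17,v14) [++-] → (-0.510484, -1.61742, 0.2464)–(-1.69602, -1.23225, 0.2464)  len=1.2465
  (v14,v17,v18) [-+-] → (-0.510484, -1.61742, 0.2464)–(0.64782, -1.9938, 0.2464)  len=1.2179
  (v16,v0,v17) [--+] → (1.99087, -1.00848, 0.2464)–(0.841636, -2.59026, 0.2464)  len=1.9552
  (v17,v0,v1) [+-+] → (1.99087, -1.00848, 0.2464)–(2.7236, 0, 0.2464)  len=1.2466
  (v17,v1,v18) [++-] → (1.38055, -0.98532, 0.2464)–(0.64782, -1.9938, 0.2464)  len=1.2466
  (v18,v1,v2) [-+-] → (1.38055, -0.98532, 0.2464)–(2.0964, 0, 0.2464)  len=1.2179

Chained into 2 loop(s):
  loop 1: 10 segments, perimeter = 16.0088
  loop 2: 10 segments, perimeter = 12.3224
Total perimeter = 28.331

loops=2 perimeter=28.331


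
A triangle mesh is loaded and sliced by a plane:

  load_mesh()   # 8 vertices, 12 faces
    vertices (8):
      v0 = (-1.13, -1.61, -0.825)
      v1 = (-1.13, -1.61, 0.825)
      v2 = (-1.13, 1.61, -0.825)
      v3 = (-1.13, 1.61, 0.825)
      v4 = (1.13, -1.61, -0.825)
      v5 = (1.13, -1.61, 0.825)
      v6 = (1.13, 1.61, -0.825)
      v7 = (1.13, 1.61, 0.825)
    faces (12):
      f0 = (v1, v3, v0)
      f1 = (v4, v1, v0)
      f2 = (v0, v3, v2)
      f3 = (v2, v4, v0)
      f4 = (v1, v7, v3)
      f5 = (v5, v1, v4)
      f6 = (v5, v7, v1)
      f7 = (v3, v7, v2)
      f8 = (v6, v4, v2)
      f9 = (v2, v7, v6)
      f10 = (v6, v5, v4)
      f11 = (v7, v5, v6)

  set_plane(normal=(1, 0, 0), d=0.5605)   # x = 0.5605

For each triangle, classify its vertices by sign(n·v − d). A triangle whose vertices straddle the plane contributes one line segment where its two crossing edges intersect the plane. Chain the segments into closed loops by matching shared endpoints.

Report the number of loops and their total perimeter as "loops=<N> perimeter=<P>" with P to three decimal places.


loops=1 perimeter=9.740

Straddling triangles (8 of 12):
  (v4,v1,v0) [+--] → (0.5605, -1.61, -0.409215)–(0.5605, -1.61, -0.825)  len=0.4158
  (v2,v4,v0) [-+-] → (0.5605, -0.798588, -0.825)–(0.5605, -1.61, -0.825)  len=0.8114
  (v1,v7,v3) [-+-] → (0.5605, 0.798588, 0.825)–(0.5605, 1.61, 0.825)  len=0.8114
  (v5,v1,v4) [+-+] → (0.5605, -1.61, 0.825)–(0.5605, -1.61, -0.409215)  len=1.2342
  (v5,v7,v1) [++-] → (0.5605, 0.798588, 0.825)–(0.5605, -1.61, 0.825)  len=2.4086
  (v3,v7,v2) [-+-] → (0.5605, 1.61, 0.825)–(0.5605, 1.61, 0.409215)  len=0.4158
  (v6,v4,v2) [++-] → (0.5605, -0.798588, -0.825)–(0.5605, 1.61, -0.825)  len=2.4086
  (v2,v7,v6) [-++] → (0.5605, 1.61, 0.409215)–(0.5605, 1.61, -0.825)  len=1.2342

Chained into 1 loop(s):
  loop 1: 8 segments, perimeter = 9.7400
Total perimeter = 9.740


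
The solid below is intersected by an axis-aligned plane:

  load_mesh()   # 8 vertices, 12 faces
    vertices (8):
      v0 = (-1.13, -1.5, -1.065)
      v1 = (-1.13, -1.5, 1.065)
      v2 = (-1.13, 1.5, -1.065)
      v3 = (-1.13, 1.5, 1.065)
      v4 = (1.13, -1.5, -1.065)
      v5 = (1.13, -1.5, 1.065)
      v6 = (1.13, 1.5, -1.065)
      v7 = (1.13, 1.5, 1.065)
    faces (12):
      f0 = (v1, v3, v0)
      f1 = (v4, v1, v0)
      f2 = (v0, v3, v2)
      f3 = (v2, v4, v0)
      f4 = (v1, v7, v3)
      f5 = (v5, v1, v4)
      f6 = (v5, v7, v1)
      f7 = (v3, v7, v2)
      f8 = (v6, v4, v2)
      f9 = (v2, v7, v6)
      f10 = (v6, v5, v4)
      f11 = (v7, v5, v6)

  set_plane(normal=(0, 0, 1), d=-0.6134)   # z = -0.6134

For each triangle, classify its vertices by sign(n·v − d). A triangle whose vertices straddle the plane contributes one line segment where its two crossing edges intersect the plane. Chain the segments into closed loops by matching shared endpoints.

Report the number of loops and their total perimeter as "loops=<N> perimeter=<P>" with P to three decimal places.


Straddling triangles (8 of 12):
  (v1,v3,v0) [++-] → (-1.13, -0.863944, -0.6134)–(-1.13, -1.5, -0.6134)  len=0.6361
  (v4,v1,v0) [-+-] → (0.650838, -1.5, -0.6134)–(-1.13, -1.5, -0.6134)  len=1.7808
  (v0,v3,v2) [-+-] → (-1.13, -0.863944, -0.6134)–(-1.13, 1.5, -0.6134)  len=2.3639
  (v5,v1,v4) [++-] → (0.650838, -1.5, -0.6134)–(1.13, -1.5, -0.6134)  len=0.4792
  (v3,v7,v2) [++-] → (-0.650838, 1.5, -0.6134)–(-1.13, 1.5, -0.6134)  len=0.4792
  (v2,v7,v6) [-+-] → (-0.650838, 1.5, -0.6134)–(1.13, 1.5, -0.6134)  len=1.7808
  (v6,v5,v4) [-+-] → (1.13, 0.863944, -0.6134)–(1.13, -1.5, -0.6134)  len=2.3639
  (v7,v5,v6) [++-] → (1.13, 0.863944, -0.6134)–(1.13, 1.5, -0.6134)  len=0.6361

Chained into 1 loop(s):
  loop 1: 8 segments, perimeter = 10.5200
Total perimeter = 10.520

loops=1 perimeter=10.520


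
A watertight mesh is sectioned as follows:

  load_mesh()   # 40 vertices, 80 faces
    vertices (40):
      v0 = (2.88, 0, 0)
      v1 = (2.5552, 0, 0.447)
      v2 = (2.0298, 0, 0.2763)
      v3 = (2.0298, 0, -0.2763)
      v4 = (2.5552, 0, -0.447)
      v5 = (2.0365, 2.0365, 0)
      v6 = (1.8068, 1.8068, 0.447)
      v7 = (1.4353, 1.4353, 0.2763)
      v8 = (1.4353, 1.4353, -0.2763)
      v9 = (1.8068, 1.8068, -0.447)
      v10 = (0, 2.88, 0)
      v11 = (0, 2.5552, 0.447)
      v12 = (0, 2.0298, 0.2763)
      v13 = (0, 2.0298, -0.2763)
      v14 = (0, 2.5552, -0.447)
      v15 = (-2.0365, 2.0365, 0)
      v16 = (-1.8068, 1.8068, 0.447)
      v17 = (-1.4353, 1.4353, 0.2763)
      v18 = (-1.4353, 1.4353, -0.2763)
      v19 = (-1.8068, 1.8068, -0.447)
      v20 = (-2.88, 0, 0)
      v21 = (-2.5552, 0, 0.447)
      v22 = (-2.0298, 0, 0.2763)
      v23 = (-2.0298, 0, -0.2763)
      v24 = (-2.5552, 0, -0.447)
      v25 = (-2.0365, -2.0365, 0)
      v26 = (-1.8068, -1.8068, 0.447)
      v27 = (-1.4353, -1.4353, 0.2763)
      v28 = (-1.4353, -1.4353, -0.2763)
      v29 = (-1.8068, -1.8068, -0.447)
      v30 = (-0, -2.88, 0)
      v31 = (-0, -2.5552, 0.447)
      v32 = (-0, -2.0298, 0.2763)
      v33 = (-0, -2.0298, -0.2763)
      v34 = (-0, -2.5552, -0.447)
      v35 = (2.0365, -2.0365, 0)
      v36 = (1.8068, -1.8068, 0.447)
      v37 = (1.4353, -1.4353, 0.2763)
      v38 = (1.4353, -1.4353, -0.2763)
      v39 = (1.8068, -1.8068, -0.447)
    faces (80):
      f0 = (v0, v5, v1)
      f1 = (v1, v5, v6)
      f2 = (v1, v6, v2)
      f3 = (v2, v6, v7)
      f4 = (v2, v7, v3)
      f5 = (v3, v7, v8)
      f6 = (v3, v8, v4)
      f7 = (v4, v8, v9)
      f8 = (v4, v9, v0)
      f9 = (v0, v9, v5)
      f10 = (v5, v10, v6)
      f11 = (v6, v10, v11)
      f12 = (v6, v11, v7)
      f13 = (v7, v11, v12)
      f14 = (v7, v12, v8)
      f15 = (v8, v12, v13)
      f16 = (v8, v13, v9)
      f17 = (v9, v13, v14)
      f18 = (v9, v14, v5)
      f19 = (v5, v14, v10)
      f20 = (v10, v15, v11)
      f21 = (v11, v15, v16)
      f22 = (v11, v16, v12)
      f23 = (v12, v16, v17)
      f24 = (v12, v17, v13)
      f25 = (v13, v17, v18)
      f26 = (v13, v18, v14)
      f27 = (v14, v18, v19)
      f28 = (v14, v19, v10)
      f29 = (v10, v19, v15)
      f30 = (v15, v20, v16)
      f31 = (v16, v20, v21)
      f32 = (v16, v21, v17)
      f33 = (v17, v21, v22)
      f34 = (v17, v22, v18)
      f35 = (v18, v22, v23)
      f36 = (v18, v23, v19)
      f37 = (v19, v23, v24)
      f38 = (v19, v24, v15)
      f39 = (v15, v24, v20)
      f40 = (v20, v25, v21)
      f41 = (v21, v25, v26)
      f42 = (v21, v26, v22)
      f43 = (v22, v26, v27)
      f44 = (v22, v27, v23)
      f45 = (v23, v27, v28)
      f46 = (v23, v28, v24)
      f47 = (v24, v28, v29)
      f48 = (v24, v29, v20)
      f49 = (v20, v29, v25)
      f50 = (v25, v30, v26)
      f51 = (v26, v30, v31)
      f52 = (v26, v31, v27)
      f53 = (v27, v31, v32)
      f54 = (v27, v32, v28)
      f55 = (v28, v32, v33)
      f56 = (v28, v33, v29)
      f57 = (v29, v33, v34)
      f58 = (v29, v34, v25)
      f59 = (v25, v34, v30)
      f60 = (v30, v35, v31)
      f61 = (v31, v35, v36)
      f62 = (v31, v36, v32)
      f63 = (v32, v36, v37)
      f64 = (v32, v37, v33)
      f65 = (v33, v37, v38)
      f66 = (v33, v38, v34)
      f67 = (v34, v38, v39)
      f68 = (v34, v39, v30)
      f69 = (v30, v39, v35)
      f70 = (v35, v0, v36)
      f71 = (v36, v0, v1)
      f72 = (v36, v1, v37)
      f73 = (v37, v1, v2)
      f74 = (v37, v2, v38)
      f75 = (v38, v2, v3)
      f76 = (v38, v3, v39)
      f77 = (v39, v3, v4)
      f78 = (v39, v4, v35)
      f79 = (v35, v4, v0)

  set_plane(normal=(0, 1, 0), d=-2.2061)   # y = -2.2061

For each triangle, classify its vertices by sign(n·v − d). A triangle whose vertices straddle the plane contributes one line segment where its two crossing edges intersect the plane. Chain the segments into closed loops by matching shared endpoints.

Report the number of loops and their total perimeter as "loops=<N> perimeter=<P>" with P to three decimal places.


Straddling triangles (14 of 80):
  (v25,v30,v26) [+-+] → (-1.62703, -2.2061, 0)–(-1.13455, -2.2061, 0.280687)  len=0.5668
  (v26,v30,v31) [+--] → (-1.13455, -2.2061, 0.280687)–(-0.842803, -2.2061, 0.447)  len=0.3358
  (v26,v31,v27) [+-+] → (-0.842803, -2.2061, 0.447)–(-0.447418, -2.2061, 0.393789)  len=0.3989
  (v27,v31,v32) [+-+] → (-0.447418, -2.2061, 0.393789)–(0, -2.2061, 0.333579)  len=0.4515
  (v29,v33,v34) [++-] → (0, -2.2061, -0.333579)–(-0.842803, -2.2061, -0.447)  len=0.8504
  (v29,v34,v25) [+-+] → (-0.842803, -2.2061, -0.447)–(-1.37062, -2.2061, -0.146156)  len=0.6075
  (v25,v34,v30) [+--] → (-1.37062, -2.2061, -0.146156)–(-1.62703, -2.2061, 0)  len=0.2951
  (v30,v35,v31) [-+-] → (1.62703, -2.2061, 0)–(1.37062, -2.2061, 0.146156)  len=0.2951
  (v31,v35,v36) [-++] → (1.37062, -2.2061, 0.146156)–(0.842803, -2.2061, 0.447)  len=0.6075
  (v31,v36,v32) [-++] → (0.842803, -2.2061, 0.447)–(0, -2.2061, 0.333579)  len=0.8504
  (v33,v38,v34) [++-] → (0.447418, -2.2061, -0.393789)–(0, -2.2061, -0.333579)  len=0.4515
  (v34,v38,v39) [-++] → (0.447418, -2.2061, -0.393789)–(0.842803, -2.2061, -0.447)  len=0.3989
  (v34,v39,v30) [-+-] → (0.842803, -2.2061, -0.447)–(1.13455, -2.2061, -0.280687)  len=0.3358
  (v30,v39,v35) [-++] → (1.13455, -2.2061, -0.280687)–(1.62703, -2.2061, 0)  len=0.5668

Chained into 1 loop(s):
  loop 1: 14 segments, perimeter = 7.0123
Total perimeter = 7.012

loops=1 perimeter=7.012
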